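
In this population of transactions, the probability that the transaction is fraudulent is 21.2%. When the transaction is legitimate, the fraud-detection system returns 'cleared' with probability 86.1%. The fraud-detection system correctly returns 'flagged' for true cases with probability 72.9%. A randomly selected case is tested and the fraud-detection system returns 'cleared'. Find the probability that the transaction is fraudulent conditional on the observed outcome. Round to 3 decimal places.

Let H be the event that the transaction is fraudulent. P(H) = 0.212, so P(¬H) = 0.788. With E the 'cleared' result, P(E|H) = 0.271 and P(E|¬H) = 0.861.
P(E) = 0.271·0.212 + 0.861·0.788 = 0.057452 + 0.67847 = 0.73592.
By Bayes' theorem, P(H|E) = 0.057452 / 0.73592 = 0.078.

P(H | E) ≈ 0.078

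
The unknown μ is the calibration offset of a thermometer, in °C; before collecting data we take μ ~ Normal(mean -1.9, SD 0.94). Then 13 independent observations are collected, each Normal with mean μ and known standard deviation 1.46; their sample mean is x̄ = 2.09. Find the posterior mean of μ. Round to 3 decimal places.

Prior precision 1/τ₀² = 1/0.94² = 1.13173; data precision n/σ² = 13/1.46² = 6.09871.
Posterior precision = 1.13173 + 6.09871 = 7.23044.
Posterior mean = (1.13173·-1.9 + 6.09871·2.09) / 7.23044 = 1.465.

Posterior mean ≈ 1.465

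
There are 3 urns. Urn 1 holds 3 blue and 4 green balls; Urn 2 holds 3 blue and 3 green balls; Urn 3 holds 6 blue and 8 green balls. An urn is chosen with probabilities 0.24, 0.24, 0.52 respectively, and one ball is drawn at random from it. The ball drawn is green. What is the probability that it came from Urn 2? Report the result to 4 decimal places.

Tabulate prior·likelihood by source: [1] prior 0.24, lik 0.5714, product 0.1371; [2] prior 0.24, lik 0.5, product 0.1200; [3] prior 0.52, lik 0.5714, product 0.2971.
Normalizing constant = 0.55429; the posterior for Urn 2 is its product over the sum, 0.1200/0.55429 = 0.2165.

Posterior probability ≈ 0.2165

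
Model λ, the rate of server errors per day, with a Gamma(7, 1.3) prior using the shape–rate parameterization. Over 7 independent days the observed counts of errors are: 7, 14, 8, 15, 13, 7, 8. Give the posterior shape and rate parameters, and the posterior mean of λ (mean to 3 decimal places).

The Poisson likelihood adds the total count to the shape and the number of exposure periods to the rate. Here ∑xᵢ = 72 and n = 7, so shape 7→79 and rate 1.3→8.3.
E[λ | data] = 79/8.3 = 9.518.

Posterior: Gamma(shape=79, rate=8.3); mean ≈ 9.518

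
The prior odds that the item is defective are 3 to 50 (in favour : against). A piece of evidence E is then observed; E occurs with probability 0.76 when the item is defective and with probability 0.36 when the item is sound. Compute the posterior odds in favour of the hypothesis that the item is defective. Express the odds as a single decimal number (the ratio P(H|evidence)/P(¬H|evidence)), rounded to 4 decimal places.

Posterior odds ≈ 0.1267

Prior odds = 3/50 = 0.060000. In log-odds, ln(0.060000) = -2.8134.
Add log likelihood ratio: ln(2.1111) = 0.74721.
Posterior log-odds = -2.0662, so posterior odds = exp(-2.0662) = 0.12667.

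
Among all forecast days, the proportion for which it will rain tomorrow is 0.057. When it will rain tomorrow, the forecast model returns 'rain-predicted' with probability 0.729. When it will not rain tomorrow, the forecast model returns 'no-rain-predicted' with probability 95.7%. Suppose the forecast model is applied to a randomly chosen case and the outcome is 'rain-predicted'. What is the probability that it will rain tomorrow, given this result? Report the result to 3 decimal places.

P(H | E) ≈ 0.506

Write H for 'it will rain tomorrow'. Prior odds H:¬H = 0.057/0.943 = 0.060445. For the 'rain-predicted' outcome, the likelihood ratio is 0.729/0.043 = 16.953.
Posterior odds = 0.060445 × 16.953 = 1.0248, so P(H|E) = 1.0248/(1+1.0248) = 0.506.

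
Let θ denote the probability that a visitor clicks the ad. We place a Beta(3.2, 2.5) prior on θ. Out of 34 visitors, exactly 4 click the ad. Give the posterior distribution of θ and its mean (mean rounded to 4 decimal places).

Posterior: Beta(7.2, 32.5); mean ≈ 0.1814

Observing 4 successes and 30 failures updates Beta(3.2, 2.5) by adding the success and failure counts to the two shape parameters: α = 3.2+4 = 7.2, β = 2.5+30 = 32.5.
Posterior mean = α/(α+β) = 7.2/39.7 = 0.1814.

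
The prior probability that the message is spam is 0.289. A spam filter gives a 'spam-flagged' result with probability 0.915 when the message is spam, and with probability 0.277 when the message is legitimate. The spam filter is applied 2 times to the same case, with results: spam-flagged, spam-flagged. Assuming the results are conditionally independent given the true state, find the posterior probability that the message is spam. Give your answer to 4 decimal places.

Let H be the event that the message is spam; start with P(H) = 0.289. P('spam-flagged'|H) = 0.915, P('spam-flagged'|¬H) = 0.277.
Update on result 1 ('spam-flagged'): P(H) ← 0.915·0.2890 / (0.915·0.2890 + 0.277·0.7110) = 0.26443/0.46138 = 0.5731.
Update on result 2 ('spam-flagged'): P(H) ← 0.915·0.5731 / (0.915·0.5731 + 0.277·0.4269) = 0.52442/0.64266 = 0.8160.

Posterior P(H) ≈ 0.8160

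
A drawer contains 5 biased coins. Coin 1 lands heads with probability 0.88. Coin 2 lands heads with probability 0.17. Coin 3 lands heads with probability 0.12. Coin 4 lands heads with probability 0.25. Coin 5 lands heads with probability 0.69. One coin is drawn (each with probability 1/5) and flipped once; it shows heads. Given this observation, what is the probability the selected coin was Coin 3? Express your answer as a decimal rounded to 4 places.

P(heads|C1) = 0.88; P(heads|C2) = 0.17; P(heads|C3) = 0.12; P(heads|C4) = 0.25; P(heads|C5) = 0.69.
Prior × likelihood for each source: 0.2·0.88=0.1760, 0.2·0.17=0.03400, 0.2·0.12=0.02400, 0.2·0.25=0.05000, 0.2·0.69=0.1380. Summing gives P(heads) = 0.42200.
P(Coin 3 | heads) = 0.02400 / 0.42200 = 0.0569.

Posterior probability ≈ 0.0569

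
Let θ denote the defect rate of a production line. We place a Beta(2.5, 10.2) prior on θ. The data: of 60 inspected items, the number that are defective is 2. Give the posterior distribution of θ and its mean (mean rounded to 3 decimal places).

Observing 2 successes and 58 failures updates Beta(2.5, 10.2) by adding the success and failure counts to the two shape parameters: α = 2.5+2 = 4.5, β = 10.2+58 = 68.2.
Posterior mean = α/(α+β) = 4.5/72.7 = 0.062.

Posterior: Beta(4.5, 68.2); mean ≈ 0.062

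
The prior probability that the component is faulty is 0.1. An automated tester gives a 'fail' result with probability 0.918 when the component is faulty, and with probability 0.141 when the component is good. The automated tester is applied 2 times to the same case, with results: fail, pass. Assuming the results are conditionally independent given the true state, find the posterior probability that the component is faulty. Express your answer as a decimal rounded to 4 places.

With H the event that the component is faulty, the joint likelihood of the observed sequence is P(data|H) = 0.918·0.082 = 0.075276 and P(data|¬H) = 0.141·0.859 = 0.12112.
Bayes: P(H|data) = 0.1·0.075276 / (0.1·0.075276 + 0.9·0.12112) = 0.0075276/0.11653 = 0.0646.

Posterior P(H) ≈ 0.0646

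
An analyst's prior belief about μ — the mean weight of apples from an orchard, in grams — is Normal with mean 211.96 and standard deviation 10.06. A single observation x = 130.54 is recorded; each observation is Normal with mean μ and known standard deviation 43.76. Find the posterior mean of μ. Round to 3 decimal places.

Prior precision 1/τ₀² = 1/10.06² = 0.00988107; data precision n/σ² = 1/43.76² = 0.00052221.
Posterior precision = 0.00988107 + 0.00052221 = 0.0104033.
Posterior mean = (0.00988107·211.96 + 0.00052221·130.54) / 0.0104033 = 207.873.

Posterior mean ≈ 207.873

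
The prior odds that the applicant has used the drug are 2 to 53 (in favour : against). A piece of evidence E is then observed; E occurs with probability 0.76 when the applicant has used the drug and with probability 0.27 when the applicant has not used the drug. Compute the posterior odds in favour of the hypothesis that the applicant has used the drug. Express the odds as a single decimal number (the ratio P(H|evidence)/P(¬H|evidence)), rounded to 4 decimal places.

Prior odds = 2/53 = 0.037736.
Likelihood ratio for E = 0.76/0.27 = 2.8148.
Posterior odds = prior odds × LR = 0.10622.

Posterior odds ≈ 0.1062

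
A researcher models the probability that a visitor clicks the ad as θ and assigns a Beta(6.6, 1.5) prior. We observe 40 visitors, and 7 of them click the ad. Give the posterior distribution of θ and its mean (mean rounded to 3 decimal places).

Observing 7 successes and 33 failures updates Beta(6.6, 1.5) by adding the success and failure counts to the two shape parameters: α = 6.6+7 = 13.6, β = 1.5+33 = 34.5.
E[θ | data] = 13.6/(13.6+34.5) = 0.283.

Posterior: Beta(13.6, 34.5); mean ≈ 0.283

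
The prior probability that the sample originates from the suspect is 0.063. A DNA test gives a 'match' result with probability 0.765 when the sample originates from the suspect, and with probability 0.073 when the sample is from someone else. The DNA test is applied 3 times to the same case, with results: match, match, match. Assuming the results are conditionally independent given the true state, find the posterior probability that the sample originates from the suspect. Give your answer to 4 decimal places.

Let H be the event that the sample originates from the suspect; start with P(H) = 0.063. P('match'|H) = 0.765, P('match'|¬H) = 0.073.
Update on result 1 ('match'): P(H) ← 0.765·0.0630 / (0.765·0.0630 + 0.073·0.9370) = 0.048195/0.11660 = 0.4134.
Update on result 2 ('match'): P(H) ← 0.765·0.4134 / (0.765·0.4134 + 0.073·0.5866) = 0.31621/0.35904 = 0.8807.
Update on result 3 ('match'): P(H) ← 0.765·0.8807 / (0.765·0.8807 + 0.073·0.1193) = 0.67375/0.68246 = 0.9872.

Posterior P(H) ≈ 0.9872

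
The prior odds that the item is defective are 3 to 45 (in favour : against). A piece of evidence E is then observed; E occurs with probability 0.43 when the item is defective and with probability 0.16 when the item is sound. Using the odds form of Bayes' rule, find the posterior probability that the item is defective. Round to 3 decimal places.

Prior odds = 3/45 = 0.066667. In log-odds, ln(0.066667) = -2.7081.
Add log likelihood ratio: ln(2.6875) = 0.98861.
Posterior log-odds = -1.7194, so posterior odds = exp(-1.7194) = 0.17917. Converting, P(H|E) = 0.17917/1.1792 = 0.152.

Posterior probability ≈ 0.152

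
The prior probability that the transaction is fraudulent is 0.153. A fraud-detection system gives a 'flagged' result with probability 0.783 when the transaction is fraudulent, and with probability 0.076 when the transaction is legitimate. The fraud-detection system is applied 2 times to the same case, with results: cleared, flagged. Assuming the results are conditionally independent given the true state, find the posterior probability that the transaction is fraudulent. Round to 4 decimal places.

Posterior P(H) ≈ 0.3041

Let H be the event that the transaction is fraudulent; start with P(H) = 0.153. P('flagged'|H) = 0.783, P('flagged'|¬H) = 0.076.
Update on result 1 ('cleared'): P(H) ← 0.217·0.1530 / (0.217·0.1530 + 0.924·0.8470) = 0.033201/0.81583 = 0.0407.
Update on result 2 ('flagged'): P(H) ← 0.783·0.0407 / (0.783·0.0407 + 0.076·0.9593) = 0.031865/0.10477 = 0.3041.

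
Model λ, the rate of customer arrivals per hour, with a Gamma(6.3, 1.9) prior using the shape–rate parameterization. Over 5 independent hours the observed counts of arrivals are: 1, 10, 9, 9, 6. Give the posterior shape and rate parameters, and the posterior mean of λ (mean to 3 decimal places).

Posterior: Gamma(shape=41.3, rate=6.9); mean ≈ 5.986

Total count ∑xᵢ = 35 over n = 5 hours.
Gamma is conjugate to the Poisson likelihood: posterior is Gamma(shape = 6.3+35 = 41.3, rate = 1.9+5 = 6.9).
Posterior mean = shape/rate = 41.3/6.9 = 5.986.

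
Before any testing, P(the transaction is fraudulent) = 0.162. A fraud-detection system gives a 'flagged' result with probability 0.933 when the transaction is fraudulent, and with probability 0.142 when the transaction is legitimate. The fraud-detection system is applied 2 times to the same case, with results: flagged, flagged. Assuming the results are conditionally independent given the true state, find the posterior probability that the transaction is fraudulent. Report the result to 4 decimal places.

With H the event that the transaction is fraudulent, the joint likelihood of the observed sequence is P(data|H) = 0.933·0.933 = 0.87049 and P(data|¬H) = 0.142·0.142 = 0.020164.
Bayes: P(H|data) = 0.162·0.87049 / (0.162·0.87049 + 0.838·0.020164) = 0.14102/0.15792 = 0.8930.

Posterior P(H) ≈ 0.8930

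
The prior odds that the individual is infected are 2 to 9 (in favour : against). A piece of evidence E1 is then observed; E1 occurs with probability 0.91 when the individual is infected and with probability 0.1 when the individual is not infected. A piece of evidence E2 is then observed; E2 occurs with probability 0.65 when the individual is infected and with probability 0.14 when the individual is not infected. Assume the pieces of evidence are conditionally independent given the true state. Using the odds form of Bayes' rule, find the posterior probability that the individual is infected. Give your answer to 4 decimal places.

Prior odds = 2/9 = 0.22222. In log-odds, ln(0.22222) = -1.5041.
Add log likelihood ratios: ln(9.1000) + ln(4.6429) = 3.7436.
Posterior log-odds = 2.2395, so posterior odds = exp(2.2395) = 9.3889. Converting, P(H|E) = 9.3889/10.389 = 0.9037.

Posterior probability ≈ 0.9037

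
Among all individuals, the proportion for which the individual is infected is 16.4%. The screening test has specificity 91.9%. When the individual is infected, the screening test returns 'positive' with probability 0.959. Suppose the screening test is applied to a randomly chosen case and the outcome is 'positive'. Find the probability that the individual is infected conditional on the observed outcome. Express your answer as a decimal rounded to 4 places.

Write H for 'the individual is infected'. Prior odds H:¬H = 0.164/0.836 = 0.19617. For the 'positive' outcome, the likelihood ratio is 0.959/0.081 = 11.840.
Posterior odds = 0.19617 × 11.840 = 2.3226, so P(H|E) = 2.3226/(1+2.3226) = 0.6990.

P(H | E) ≈ 0.6990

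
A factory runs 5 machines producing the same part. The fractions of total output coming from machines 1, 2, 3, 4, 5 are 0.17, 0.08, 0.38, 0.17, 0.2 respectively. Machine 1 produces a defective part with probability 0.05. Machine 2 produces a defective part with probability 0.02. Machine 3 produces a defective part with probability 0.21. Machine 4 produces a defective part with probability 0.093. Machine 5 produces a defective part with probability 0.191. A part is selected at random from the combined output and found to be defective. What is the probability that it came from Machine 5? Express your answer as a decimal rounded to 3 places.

P(defective|M1) = 0.05; P(defective|M2) = 0.02; P(defective|M3) = 0.21; P(defective|M4) = 0.093; P(defective|M5) = 0.191.
Prior × likelihood for each source: 0.17·0.05=0.008500, 0.08·0.02=0.001600, 0.38·0.21=0.07980, 0.17·0.093=0.01581, 0.2·0.191=0.03820. Summing gives P(defective) = 0.14391.
P(Machine 5 | defective) = 0.03820 / 0.14391 = 0.265.

Posterior probability ≈ 0.265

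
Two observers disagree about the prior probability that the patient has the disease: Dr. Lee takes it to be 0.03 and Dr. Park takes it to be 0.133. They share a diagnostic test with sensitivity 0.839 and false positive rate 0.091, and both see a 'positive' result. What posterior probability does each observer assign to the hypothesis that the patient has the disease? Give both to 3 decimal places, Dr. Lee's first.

P('+'|H) = 0.839, P('+'|¬H) = 0.091.
Dr. Lee: numerator 0.839·0.03 = 0.025170; evidence = 0.025170+0.091·0.97 = 0.11344; posterior = 0.222.
Dr. Park: numerator 0.839·0.133 = 0.11159; evidence = 0.11159+0.091·0.867 = 0.19048; posterior = 0.586.

Dr. Lee: 0.222; Dr. Park: 0.586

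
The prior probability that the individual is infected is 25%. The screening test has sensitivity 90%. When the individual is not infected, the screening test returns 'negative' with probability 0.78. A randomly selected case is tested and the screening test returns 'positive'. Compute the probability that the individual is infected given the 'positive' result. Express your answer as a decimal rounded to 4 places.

P(H | E) ≈ 0.5769

Let H be the event that the individual is infected. P(H) = 0.25, so P(¬H) = 0.75. With E the 'positive' result, P(E|H) = 0.9 and P(E|¬H) = 0.22.
P(E) = 0.9·0.25 + 0.22·0.75 = 0.22500 + 0.16500 = 0.39000.
By Bayes' theorem, P(H|E) = 0.22500 / 0.39000 = 0.5769.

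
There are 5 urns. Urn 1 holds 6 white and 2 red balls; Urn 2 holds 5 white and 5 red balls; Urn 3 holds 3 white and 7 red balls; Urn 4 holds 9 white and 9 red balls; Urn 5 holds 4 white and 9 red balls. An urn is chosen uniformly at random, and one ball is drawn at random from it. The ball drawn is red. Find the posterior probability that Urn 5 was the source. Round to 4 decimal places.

Posterior probability ≈ 0.2620

P(red|Urn 1) = 0.25; P(red|Urn 2) = 0.5; P(red|Urn 3) = 0.7; P(red|Urn 4) = 0.5; P(red|Urn 5) = 0.6923.
Prior × likelihood for each source: 0.2·0.25=0.05000, 0.2·0.5=0.1000, 0.2·0.7=0.1400, 0.2·0.5=0.1000, 0.2·0.6923=0.1385. Summing gives P(red) = 0.52846.
P(Urn 5 | red) = 0.1385 / 0.52846 = 0.2620.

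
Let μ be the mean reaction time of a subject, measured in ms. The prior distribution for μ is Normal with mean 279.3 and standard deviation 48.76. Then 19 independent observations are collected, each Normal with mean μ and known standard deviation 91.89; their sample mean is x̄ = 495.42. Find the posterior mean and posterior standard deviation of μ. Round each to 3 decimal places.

Posterior mean ≈ 461.385; posterior SD ≈ 19.350

With known σ, the Normal prior is conjugate. Weight on the data is w = (n/σ²)/(n/σ² + 1/τ₀²) = 0.00225018/(0.00225018+0.00042060) = 0.84252.
Posterior mean = w·x̄ + (1−w)·μ₀ = 0.84252·495.42 + 0.15748·279.3 = 461.385. Posterior variance = 1/(0.00225018+0.00042060) = 374.422, so SD = 19.350.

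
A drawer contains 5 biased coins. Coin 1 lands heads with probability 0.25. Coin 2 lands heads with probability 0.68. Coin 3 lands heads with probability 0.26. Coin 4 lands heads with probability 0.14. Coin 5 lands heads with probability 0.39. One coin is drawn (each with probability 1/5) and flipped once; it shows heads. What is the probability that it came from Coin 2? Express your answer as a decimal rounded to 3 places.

Posterior probability ≈ 0.395

P(heads|C1) = 0.25; P(heads|C2) = 0.68; P(heads|C3) = 0.26; P(heads|C4) = 0.14; P(heads|C5) = 0.39.
Prior × likelihood for each source: 0.2·0.25=0.05000, 0.2·0.68=0.1360, 0.2·0.26=0.05200, 0.2·0.14=0.02800, 0.2·0.39=0.07800. Summing gives P(heads) = 0.34400.
P(Coin 2 | heads) = 0.1360 / 0.34400 = 0.395.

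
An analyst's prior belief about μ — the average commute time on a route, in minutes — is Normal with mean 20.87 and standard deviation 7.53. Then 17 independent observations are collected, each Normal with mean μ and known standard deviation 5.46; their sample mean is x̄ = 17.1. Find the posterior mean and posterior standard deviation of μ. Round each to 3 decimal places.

Prior precision 1/τ₀² = 1/7.53² = 0.0176364; data precision n/σ² = 17/5.46² = 0.570248.
Posterior precision = 0.0176364 + 0.570248 = 0.587884, giving posterior SD = 1/√0.587884 = 1.304.
Posterior mean = (0.0176364·20.87 + 0.570248·17.1) / 0.587884 = 17.213.

Posterior mean ≈ 17.213; posterior SD ≈ 1.304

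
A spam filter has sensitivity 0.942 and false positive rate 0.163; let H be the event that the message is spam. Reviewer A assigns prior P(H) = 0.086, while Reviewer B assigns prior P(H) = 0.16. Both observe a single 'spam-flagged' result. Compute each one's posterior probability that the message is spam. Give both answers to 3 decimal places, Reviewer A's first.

Reviewer A: 0.352; Reviewer B: 0.524

The likelihood ratio for a 'spam-flagged' result is 0.942/0.163 = 5.7791.
Reviewer A: prior odds 0.086/0.914 = 0.094092; posterior odds 0.54377; posterior probability 0.352.
Reviewer B: prior odds 0.16/0.84 = 0.19048; posterior odds 1.1008; posterior probability 0.524.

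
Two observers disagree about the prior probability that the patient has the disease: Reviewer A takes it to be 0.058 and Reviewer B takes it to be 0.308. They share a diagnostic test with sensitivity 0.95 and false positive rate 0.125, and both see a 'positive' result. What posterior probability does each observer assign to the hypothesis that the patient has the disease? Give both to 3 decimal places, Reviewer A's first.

The likelihood ratio for a 'positive' result is 0.95/0.125 = 7.6000.
Reviewer A: prior odds 0.058/0.942 = 0.061571; posterior odds 0.46794; posterior probability 0.319.
Reviewer B: prior odds 0.308/0.692 = 0.44509; posterior odds 3.3827; posterior probability 0.772.

Reviewer A: 0.319; Reviewer B: 0.772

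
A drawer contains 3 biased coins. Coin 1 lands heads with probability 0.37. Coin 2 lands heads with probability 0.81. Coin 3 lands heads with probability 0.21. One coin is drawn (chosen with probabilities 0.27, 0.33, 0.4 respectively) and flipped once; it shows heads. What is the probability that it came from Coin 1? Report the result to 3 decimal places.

Posterior probability ≈ 0.221

Tabulate prior·likelihood by source: [1] prior 0.27, lik 0.37, product 0.09990; [2] prior 0.33, lik 0.81, product 0.2673; [3] prior 0.4, lik 0.21, product 0.08400.
Normalizing constant = 0.45120; the posterior for Coin 1 is its product over the sum, 0.09990/0.45120 = 0.221.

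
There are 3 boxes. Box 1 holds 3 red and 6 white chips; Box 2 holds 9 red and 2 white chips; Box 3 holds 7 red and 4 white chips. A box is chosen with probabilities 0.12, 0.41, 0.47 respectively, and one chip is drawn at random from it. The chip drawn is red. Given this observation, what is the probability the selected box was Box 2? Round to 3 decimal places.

Posterior probability ≈ 0.497

P(red|Box 1) = 0.3333; P(red|Box 2) = 0.8182; P(red|Box 3) = 0.6364.
Prior × likelihood for each source: 0.12·0.3333=0.04000, 0.41·0.8182=0.3355, 0.47·0.6364=0.2991. Summing gives P(red) = 0.67455.
P(Box 2 | red) = 0.3355 / 0.67455 = 0.497.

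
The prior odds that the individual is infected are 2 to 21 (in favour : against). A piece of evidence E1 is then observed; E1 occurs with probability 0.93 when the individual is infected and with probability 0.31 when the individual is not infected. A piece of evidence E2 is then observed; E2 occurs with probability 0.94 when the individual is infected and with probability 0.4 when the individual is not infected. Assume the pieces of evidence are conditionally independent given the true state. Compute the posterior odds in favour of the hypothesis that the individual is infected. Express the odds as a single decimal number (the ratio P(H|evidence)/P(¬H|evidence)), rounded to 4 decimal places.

Prior odds = 2/21 = 0.095238. In log-odds, ln(0.095238) = -2.3514.
Add log likelihood ratios: ln(3.0000) + ln(2.3500) = 1.9530.
Posterior log-odds = -0.39835, so posterior odds = exp(-0.39835) = 0.67143.

Posterior odds ≈ 0.6714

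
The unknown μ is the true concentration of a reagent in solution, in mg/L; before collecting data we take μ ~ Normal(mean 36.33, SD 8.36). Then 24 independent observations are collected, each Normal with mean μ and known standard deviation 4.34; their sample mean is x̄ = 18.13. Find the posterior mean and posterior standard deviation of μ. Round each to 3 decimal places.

With known σ, the Normal prior is conjugate. Weight on the data is w = (n/σ²)/(n/σ² + 1/τ₀²) = 1.27418/(1.27418+0.0143083) = 0.98890.
Posterior mean = w·x̄ + (1−w)·μ₀ = 0.98890·18.13 + 0.011105·36.33 = 18.332. Posterior variance = 1/(1.27418+0.0143083) = 0.776102, so SD = 0.881.

Posterior mean ≈ 18.332; posterior SD ≈ 0.881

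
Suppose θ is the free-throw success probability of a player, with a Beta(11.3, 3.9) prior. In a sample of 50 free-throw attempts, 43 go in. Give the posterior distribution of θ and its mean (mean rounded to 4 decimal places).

Posterior: Beta(54.3, 10.9); mean ≈ 0.8328

The binomial likelihood is conjugate to the Beta prior: with 43 successes and 7 failures, the posterior is Beta(11.3+43, 3.9+7) = Beta(54.3, 10.9).
E[θ | data] = 54.3/(54.3+10.9) = 0.8328.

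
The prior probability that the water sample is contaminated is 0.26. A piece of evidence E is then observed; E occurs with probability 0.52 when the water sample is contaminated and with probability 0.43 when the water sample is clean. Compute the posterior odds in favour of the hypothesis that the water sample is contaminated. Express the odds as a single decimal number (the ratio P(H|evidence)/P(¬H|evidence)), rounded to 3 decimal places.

Posterior odds ≈ 0.425

Prior odds = 0.26/(1−0.26) = 0.35135.
Likelihood ratio for E = 0.52/0.43 = 1.2093.
Posterior odds = prior odds × LR = 0.42489.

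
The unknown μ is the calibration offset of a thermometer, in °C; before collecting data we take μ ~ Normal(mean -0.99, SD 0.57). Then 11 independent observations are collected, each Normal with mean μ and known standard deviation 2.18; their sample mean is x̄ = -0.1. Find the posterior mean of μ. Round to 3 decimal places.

Posterior mean ≈ -0.608

With known σ, the Normal prior is conjugate. Weight on the data is w = (n/σ²)/(n/σ² + 1/τ₀²) = 2.31462/(2.31462+3.07787) = 0.42923.
Posterior mean = w·x̄ + (1−w)·μ₀ = 0.42923·-0.1 + 0.57077·-0.99 = -0.608.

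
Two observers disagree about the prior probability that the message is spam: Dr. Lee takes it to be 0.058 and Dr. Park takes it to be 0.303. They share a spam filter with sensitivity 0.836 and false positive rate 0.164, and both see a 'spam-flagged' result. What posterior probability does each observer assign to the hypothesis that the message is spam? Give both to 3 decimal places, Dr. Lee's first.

Dr. Lee: 0.239; Dr. Park: 0.689

The likelihood ratio for a 'spam-flagged' result is 0.836/0.164 = 5.0976.
Dr. Lee: prior odds 0.058/0.942 = 0.061571; posterior odds 0.31386; posterior probability 0.239.
Dr. Park: prior odds 0.303/0.697 = 0.43472; posterior odds 2.2160; posterior probability 0.689.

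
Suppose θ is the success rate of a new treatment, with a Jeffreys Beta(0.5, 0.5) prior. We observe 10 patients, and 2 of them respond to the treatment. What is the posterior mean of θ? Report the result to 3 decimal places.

Observing 2 successes and 8 failures updates Beta(0.5, 0.5) by adding the success and failure counts to the two shape parameters: α = 0.5+2 = 2.5, β = 0.5+8 = 8.5.
E[θ | data] = 2.5/(2.5+8.5) = 0.227.

Posterior mean ≈ 0.227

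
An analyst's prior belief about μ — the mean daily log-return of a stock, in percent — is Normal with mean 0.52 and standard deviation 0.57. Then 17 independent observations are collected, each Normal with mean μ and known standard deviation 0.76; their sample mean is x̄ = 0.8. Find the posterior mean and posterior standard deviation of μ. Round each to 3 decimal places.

With known σ, the Normal prior is conjugate. Weight on the data is w = (n/σ²)/(n/σ² + 1/τ₀²) = 29.4321/(29.4321+3.07787) = 0.90533.
Posterior mean = w·x̄ + (1−w)·μ₀ = 0.90533·0.8 + 0.094675·0.52 = 0.773. Posterior variance = 1/(29.4321+3.07787) = 0.0307598, so SD = 0.175.

Posterior mean ≈ 0.773; posterior SD ≈ 0.175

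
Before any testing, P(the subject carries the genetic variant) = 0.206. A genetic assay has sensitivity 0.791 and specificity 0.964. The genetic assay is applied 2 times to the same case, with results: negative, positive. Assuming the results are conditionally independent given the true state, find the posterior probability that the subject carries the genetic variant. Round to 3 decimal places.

Posterior P(H) ≈ 0.553

Let H be the event that the subject carries the genetic variant; start with P(H) = 0.206. P('positive'|H) = 0.791, P('positive'|¬H) = 0.036.
Update on result 1 ('negative'): P(H) ← 0.209·0.2060 / (0.209·0.2060 + 0.964·0.7940) = 0.043054/0.80847 = 0.0533.
Update on result 2 ('positive'): P(H) ← 0.791·0.0533 / (0.791·0.0533 + 0.036·0.9467) = 0.042124/0.076207 = 0.5528.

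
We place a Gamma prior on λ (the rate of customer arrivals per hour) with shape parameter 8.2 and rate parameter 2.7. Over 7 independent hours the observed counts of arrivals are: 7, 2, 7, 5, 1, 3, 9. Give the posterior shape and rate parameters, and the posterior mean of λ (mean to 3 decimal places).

The Poisson likelihood adds the total count to the shape and the number of exposure periods to the rate. Here ∑xᵢ = 34 and n = 7, so shape 8.2→42.2 and rate 2.7→9.7.
E[λ | data] = 42.2/9.7 = 4.351.

Posterior: Gamma(shape=42.2, rate=9.7); mean ≈ 4.351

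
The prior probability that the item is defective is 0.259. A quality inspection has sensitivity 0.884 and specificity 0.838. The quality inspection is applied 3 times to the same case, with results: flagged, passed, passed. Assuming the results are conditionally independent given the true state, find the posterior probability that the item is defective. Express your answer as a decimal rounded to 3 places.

Let H be the event that the item is defective; start with P(H) = 0.259. P('flagged'|H) = 0.884, P('flagged'|¬H) = 0.162.
Update on result 1 ('flagged'): P(H) ← 0.884·0.2590 / (0.884·0.2590 + 0.162·0.7410) = 0.22896/0.34900 = 0.6560.
Update on result 2 ('passed'): P(H) ← 0.116·0.6560 / (0.116·0.6560 + 0.838·0.3440) = 0.076100/0.36434 = 0.2089.
Update on result 3 ('passed'): P(H) ← 0.116·0.2089 / (0.116·0.2089 + 0.838·0.7911) = 0.024229/0.68719 = 0.0353.

Posterior P(H) ≈ 0.035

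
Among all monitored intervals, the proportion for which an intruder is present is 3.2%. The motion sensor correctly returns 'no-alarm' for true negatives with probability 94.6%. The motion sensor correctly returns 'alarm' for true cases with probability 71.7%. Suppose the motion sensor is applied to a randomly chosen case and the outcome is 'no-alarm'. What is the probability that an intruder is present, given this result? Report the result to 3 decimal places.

P(H | E) ≈ 0.010

Write H for 'an intruder is present'. Prior odds H:¬H = 0.032/0.968 = 0.033058. For the 'no-alarm' outcome, the likelihood ratio is 0.283/0.946 = 0.29915.
Posterior odds = 0.033058 × 0.29915 = 0.0098894, so P(H|E) = 0.0098894/(1+0.0098894) = 0.010.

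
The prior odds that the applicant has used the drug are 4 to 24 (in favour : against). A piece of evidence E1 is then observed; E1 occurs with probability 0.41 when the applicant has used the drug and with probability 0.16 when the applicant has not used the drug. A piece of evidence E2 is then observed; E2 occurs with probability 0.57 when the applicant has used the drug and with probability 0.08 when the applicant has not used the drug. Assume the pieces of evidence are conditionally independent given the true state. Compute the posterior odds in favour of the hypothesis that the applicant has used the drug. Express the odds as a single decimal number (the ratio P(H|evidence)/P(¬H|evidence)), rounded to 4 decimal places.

Prior odds = 4/24 = 0.16667.
Likelihood ratio for E1 = 0.41/0.16 = 2.5625.
Likelihood ratio for E2 = 0.57/0.08 = 7.1250.
Posterior odds = prior odds × LR₁ × LR₂ = 3.0430.

Posterior odds ≈ 3.0430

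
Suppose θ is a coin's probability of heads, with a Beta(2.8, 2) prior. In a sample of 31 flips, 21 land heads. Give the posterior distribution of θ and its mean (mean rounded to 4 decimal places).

Observing 21 successes and 10 failures updates Beta(2.8, 2) by adding the success and failure counts to the two shape parameters: α = 2.8+21 = 23.8, β = 2+10 = 12.
Posterior mean = α/(α+β) = 23.8/35.8 = 0.6648.

Posterior: Beta(23.8, 12); mean ≈ 0.6648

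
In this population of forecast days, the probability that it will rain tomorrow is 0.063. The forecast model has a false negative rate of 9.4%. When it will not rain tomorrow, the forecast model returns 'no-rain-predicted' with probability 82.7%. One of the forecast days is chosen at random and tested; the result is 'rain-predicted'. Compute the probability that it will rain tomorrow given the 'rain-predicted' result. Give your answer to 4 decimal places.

P(H | E) ≈ 0.2604

Write H for 'it will rain tomorrow'. Prior odds H:¬H = 0.063/0.937 = 0.067236. For the 'rain-predicted' outcome, the likelihood ratio is 0.906/0.173 = 5.2370.
Posterior odds = 0.067236 × 5.2370 = 0.35211, so P(H|E) = 0.35211/(1+0.35211) = 0.2604.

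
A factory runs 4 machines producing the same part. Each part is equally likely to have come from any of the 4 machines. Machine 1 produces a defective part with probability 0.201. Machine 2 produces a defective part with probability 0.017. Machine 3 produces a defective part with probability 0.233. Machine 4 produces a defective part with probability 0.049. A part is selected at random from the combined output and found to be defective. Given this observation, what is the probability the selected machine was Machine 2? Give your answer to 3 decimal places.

P(defective|M1) = 0.201; P(defective|M2) = 0.017; P(defective|M3) = 0.233; P(defective|M4) = 0.049.
Prior × likelihood for each source: 0.25·0.201=0.05025, 0.25·0.017=0.004250, 0.25·0.233=0.05825, 0.25·0.049=0.01225. Summing gives P(defective) = 0.12500.
P(Machine 2 | defective) = 0.004250 / 0.12500 = 0.034.

Posterior probability ≈ 0.034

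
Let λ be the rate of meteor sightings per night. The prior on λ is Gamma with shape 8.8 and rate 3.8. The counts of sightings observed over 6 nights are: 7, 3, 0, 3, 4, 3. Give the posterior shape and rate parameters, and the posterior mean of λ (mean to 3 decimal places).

Posterior: Gamma(shape=28.8, rate=9.8); mean ≈ 2.939

The Poisson likelihood adds the total count to the shape and the number of exposure periods to the rate. Here ∑xᵢ = 20 and n = 6, so shape 8.8→28.8 and rate 3.8→9.8.
Posterior mean = shape/rate = 28.8/9.8 = 2.939.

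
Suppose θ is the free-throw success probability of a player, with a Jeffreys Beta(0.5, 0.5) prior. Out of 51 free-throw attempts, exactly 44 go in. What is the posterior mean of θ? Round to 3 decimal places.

Posterior mean ≈ 0.856

The binomial likelihood is conjugate to the Beta prior: with 44 successes and 7 failures, the posterior is Beta(0.5+44, 0.5+7) = Beta(44.5, 7.5).
Posterior mean = α/(α+β) = 44.5/52 = 0.856.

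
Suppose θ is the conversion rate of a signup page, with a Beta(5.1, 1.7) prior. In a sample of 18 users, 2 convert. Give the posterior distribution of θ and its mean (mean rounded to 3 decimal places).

Observing 2 successes and 16 failures updates Beta(5.1, 1.7) by adding the success and failure counts to the two shape parameters: α = 5.1+2 = 7.1, β = 1.7+16 = 17.7.
Posterior mean = α/(α+β) = 7.1/24.8 = 0.286.

Posterior: Beta(7.1, 17.7); mean ≈ 0.286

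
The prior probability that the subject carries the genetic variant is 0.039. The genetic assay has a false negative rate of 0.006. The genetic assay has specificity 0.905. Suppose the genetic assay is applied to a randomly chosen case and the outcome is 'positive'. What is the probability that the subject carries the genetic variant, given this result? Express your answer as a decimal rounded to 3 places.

P(H | E) ≈ 0.298

Write H for 'the subject carries the genetic variant'. Prior odds H:¬H = 0.039/0.961 = 0.040583. For the 'positive' outcome, the likelihood ratio is 0.994/0.095 = 10.463.
Posterior odds = 0.040583 × 10.463 = 0.42462, so P(H|E) = 0.42462/(1+0.42462) = 0.298.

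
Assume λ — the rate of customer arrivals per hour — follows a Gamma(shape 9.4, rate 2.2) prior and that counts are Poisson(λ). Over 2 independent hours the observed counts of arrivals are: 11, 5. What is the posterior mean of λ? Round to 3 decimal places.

The Poisson likelihood adds the total count to the shape and the number of exposure periods to the rate. Here ∑xᵢ = 16 and n = 2, so shape 9.4→25.4 and rate 2.2→4.2.
Posterior mean = shape/rate = 25.4/4.2 = 6.048.

Posterior mean ≈ 6.048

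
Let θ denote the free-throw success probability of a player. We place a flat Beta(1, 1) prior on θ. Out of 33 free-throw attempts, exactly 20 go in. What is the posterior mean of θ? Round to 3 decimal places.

The binomial likelihood is conjugate to the Beta prior: with 20 successes and 13 failures, the posterior is Beta(1+20, 1+13) = Beta(21, 14).
E[θ | data] = 21/(21+14) = 0.600.

Posterior mean ≈ 0.600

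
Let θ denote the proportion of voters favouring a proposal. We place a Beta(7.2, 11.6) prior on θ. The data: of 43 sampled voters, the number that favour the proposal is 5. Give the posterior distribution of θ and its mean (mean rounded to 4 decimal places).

Posterior: Beta(12.2, 49.6); mean ≈ 0.1974

The binomial likelihood is conjugate to the Beta prior: with 5 successes and 38 failures, the posterior is Beta(7.2+5, 11.6+38) = Beta(12.2, 49.6).
Posterior mean = α/(α+β) = 12.2/61.8 = 0.1974.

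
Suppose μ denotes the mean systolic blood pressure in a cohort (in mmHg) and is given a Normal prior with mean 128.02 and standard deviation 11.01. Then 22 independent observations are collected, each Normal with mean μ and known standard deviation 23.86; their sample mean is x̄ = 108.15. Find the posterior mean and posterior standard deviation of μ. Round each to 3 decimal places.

With known σ, the Normal prior is conjugate. Weight on the data is w = (n/σ²)/(n/σ² + 1/τ₀²) = 0.0386440/(0.0386440+0.00824946) = 0.82408.
Posterior mean = w·x̄ + (1−w)·μ₀ = 0.82408·108.15 + 0.17592·128.02 = 111.646. Posterior variance = 1/(0.0386440+0.00824946) = 21.3249, so SD = 4.618.

Posterior mean ≈ 111.646; posterior SD ≈ 4.618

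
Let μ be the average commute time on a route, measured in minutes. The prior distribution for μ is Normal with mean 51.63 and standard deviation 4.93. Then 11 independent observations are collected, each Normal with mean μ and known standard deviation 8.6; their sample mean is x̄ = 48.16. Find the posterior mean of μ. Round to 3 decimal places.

Posterior mean ≈ 48.912

With known σ, the Normal prior is conjugate. Weight on the data is w = (n/σ²)/(n/σ² + 1/τ₀²) = 0.148729/(0.148729+0.0411440) = 0.78331.
Posterior mean = w·x̄ + (1−w)·μ₀ = 0.78331·48.16 + 0.21669·51.63 = 48.912.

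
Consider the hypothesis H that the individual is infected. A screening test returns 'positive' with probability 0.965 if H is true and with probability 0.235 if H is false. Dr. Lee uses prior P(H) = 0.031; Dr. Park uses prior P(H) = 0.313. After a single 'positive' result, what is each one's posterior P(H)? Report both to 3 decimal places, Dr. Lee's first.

Dr. Lee: 0.116; Dr. Park: 0.652

The likelihood ratio for a 'positive' result is 0.965/0.235 = 4.1064.
Dr. Lee: prior odds 0.031/0.969 = 0.031992; posterior odds 0.13137; posterior probability 0.116.
Dr. Park: prior odds 0.313/0.687 = 0.45560; posterior odds 1.8709; posterior probability 0.652.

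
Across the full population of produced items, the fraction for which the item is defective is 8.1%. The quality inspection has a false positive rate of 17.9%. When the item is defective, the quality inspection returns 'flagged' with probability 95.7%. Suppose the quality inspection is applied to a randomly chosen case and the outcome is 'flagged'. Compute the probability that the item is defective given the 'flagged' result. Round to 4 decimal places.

P(H | E) ≈ 0.3203

Let H be the event that the item is defective. P(H) = 0.081, so P(¬H) = 0.919. With E the 'flagged' result, P(E|H) = 0.957 and P(E|¬H) = 0.179.
P(E) = 0.957·0.081 + 0.179·0.919 = 0.077517 + 0.16450 = 0.24202.
By Bayes' theorem, P(H|E) = 0.077517 / 0.24202 = 0.3203.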